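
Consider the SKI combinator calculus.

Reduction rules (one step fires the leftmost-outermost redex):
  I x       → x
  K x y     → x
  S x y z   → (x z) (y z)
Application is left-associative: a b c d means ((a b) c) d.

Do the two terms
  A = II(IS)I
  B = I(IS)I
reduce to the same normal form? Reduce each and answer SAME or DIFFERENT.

Answer: SAME — A ⇓ SI, B ⇓ SI

Working:
Term A:
  start: II(IS)I
  [1] I(IS)I
  [2] ISI
  [3] SI

Term B:
  start: I(IS)I
  [1] ISI
  [2] SI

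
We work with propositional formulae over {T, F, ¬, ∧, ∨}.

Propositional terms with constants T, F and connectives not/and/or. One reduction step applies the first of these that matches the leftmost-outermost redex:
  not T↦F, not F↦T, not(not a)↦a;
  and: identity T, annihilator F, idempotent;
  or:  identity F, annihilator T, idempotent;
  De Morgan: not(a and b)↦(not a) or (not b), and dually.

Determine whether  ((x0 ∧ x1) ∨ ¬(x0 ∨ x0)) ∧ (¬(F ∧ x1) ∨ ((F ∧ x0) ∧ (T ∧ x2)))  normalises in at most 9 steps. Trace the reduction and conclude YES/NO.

  start: ((x0 ∧ x1) ∨ ¬(x0 ∨ x0)) ∧ (¬(F ∧ x1) ∨ ((F ∧ x0) ∧ (T ∧ x2)))
  →1  ((x0 ∧ x1) ∨ (¬x0 ∧ ¬x0)) ∧ (¬(F ∧ x1) ∨ ((F ∧ x0) ∧ (T ∧ x2)))
  →2  ((x0 ∧ x1) ∨ ¬x0) ∧ (¬(F ∧ x1) ∨ ((F ∧ x0) ∧ (T ∧ x2)))
  →3  ((x0 ∧ x1) ∨ ¬x0) ∧ ((¬F ∨ ¬x1) ∨ ((F ∧ x0) ∧ (T ∧ x2)))
  →4  ((x0 ∧ x1) ∨ ¬x0) ∧ ((T ∨ ¬x1) ∨ ((F ∧ x0) ∧ (T ∧ x2)))
  →5  ((x0 ∧ x1) ∨ ¬x0) ∧ (T ∨ ((F ∧ x0) ∧ (T ∧ x2)))
  →6  ((x0 ∧ x1) ∨ ¬x0) ∧ T
  →7  (x0 ∧ x1) ∨ ¬x0

Answer: YES — reaches normal form (x0 ∧ x1) ∨ ¬x0 in 7 ≤ 9 steps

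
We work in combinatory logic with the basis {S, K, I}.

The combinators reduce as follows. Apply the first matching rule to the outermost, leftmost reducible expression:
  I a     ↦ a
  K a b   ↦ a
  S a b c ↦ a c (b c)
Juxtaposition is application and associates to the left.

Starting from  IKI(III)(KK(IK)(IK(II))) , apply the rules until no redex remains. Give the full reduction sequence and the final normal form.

Answer: normal form = K(KI)  (in 6 steps)

Working:
  start: IKI(III)(KK(IK)(IK(II)))
  [1] KI(III)(KK(IK)(IK(II)))
  [2] I(KK(IK)(IK(II)))
  [3] KK(IK)(IK(II))
  [4] K(IK(II))
  [5] K(K(II))
  [6] K(KI)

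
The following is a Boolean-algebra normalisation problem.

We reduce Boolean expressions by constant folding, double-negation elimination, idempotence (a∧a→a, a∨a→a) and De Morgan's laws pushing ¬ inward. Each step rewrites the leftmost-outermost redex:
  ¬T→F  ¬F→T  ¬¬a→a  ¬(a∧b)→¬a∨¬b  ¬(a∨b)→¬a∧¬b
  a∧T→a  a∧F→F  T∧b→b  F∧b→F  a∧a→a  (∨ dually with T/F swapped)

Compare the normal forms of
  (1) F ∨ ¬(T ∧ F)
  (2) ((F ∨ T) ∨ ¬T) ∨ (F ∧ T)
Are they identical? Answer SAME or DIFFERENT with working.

Answer: SAME — A ⇓ T, B ⇓ T

Reduction:
Term A:
  start: F ∨ ¬(T ∧ F)
  [1] ¬(T ∧ F)
  [2] ¬T ∨ ¬F
  [3] F ∨ ¬F
  [4] ¬F
  [5] T

Term B:
  start: ((F ∨ T) ∨ ¬T) ∨ (F ∧ T)
  [1] (T ∨ ¬T) ∨ (F ∧ T)
  [2] T ∨ (F ∧ T)
  [3] T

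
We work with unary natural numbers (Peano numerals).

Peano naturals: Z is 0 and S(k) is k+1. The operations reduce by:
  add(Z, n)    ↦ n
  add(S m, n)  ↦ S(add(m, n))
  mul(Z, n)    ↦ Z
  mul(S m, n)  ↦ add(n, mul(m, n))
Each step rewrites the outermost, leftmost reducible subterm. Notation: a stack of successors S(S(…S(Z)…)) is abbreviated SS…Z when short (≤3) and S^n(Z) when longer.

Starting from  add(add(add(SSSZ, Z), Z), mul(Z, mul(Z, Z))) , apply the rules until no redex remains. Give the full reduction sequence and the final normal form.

  start: add(add(add(SSSZ, Z), Z), mul(Z, mul(Z, Z)))
  step 1: add(add(S(add(SSZ, Z)), Z), mul(Z, mul(Z, Z)))
  step 2: add(S(add(add(SSZ, Z), Z)), mul(Z, mul(Z, Z)))
  step 3: S(add(add(add(SSZ, Z), Z), mul(Z, mul(Z, Z))))
  step 4: S(add(add(S(add(SZ, Z)), Z), mul(Z, mul(Z, Z))))
  step 5: S(add(S(add(add(SZ, Z), Z)), mul(Z, mul(Z, Z))))
  step 6: S(S(add(add(add(SZ, Z), Z), mul(Z, mul(Z, Z)))))
  step 7: S(S(add(add(S(add(Z, Z)), Z), mul(Z, mul(Z, Z)))))
  step 8: S(S(add(S(add(add(Z, Z), Z)), mul(Z, mul(Z, Z)))))
  step 9: S(S(S(add(add(add(Z, Z), Z), mul(Z, mul(Z, Z))))))
  step 10: S(S(S(add(add(Z, Z), mul(Z, mul(Z, Z))))))
  step 11: S(S(S(add(Z, mul(Z, mul(Z, Z))))))
  step 12: S(S(S(mul(Z, mul(Z, Z)))))
  step 13: SSSZ

Answer: normal form = SSSZ  (in 13 steps)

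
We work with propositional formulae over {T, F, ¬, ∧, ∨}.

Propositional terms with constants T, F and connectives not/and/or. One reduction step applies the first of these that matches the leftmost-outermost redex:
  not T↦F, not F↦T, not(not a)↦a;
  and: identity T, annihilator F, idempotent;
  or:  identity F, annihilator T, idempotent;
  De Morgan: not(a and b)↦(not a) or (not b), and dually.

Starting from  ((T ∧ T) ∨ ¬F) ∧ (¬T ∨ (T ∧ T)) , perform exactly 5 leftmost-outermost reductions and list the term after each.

  start: ((T ∧ T) ∨ ¬F) ∧ (¬T ∨ (T ∧ T))
  step 1: (T ∨ ¬F) ∧ (¬T ∨ (T ∧ T))
  step 2: T ∧ (¬T ∨ (T ∧ T))
  step 3: ¬T ∨ (T ∧ T)
  step 4: F ∨ (T ∧ T)
  step 5: T ∧ T

Answer: after 5 steps: T ∧ T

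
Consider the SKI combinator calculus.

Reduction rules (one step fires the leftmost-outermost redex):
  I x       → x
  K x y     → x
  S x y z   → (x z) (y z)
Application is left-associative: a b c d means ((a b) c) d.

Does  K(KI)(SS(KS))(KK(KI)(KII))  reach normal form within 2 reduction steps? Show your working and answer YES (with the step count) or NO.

  start: K(KI)(SS(KS))(KK(KI)(KII))
  →1  KI(KK(KI)(KII))
  →2  I

Answer: YES — reaches normal form I in 2 ≤ 2 steps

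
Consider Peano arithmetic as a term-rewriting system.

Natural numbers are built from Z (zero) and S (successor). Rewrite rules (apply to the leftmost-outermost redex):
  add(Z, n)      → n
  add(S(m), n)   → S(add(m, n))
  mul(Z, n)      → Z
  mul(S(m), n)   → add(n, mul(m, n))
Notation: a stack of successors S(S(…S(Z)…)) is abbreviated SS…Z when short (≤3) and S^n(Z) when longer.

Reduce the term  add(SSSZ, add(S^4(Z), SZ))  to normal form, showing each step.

Answer: normal form = S^8(Z)  (in 9 steps)

Reduction:
  start: add(SSSZ, add(S^4(Z), SZ))
  →1  S(add(SSZ, add(S^4(Z), SZ)))
  →2  S(S(add(SZ, add(S^4(Z), SZ))))
  →3  S(S(S(add(Z, add(S^4(Z), SZ)))))
  →4  S(S(S(add(S^4(Z), SZ))))
  →5  S(S(S(S(add(SSSZ, SZ)))))
  →6  S(S(S(S(S(add(SSZ, SZ))))))
  →7  S(S(S(S(S(S(add(SZ, SZ)))))))
  →8  S(S(S(S(S(S(S(add(Z, SZ))))))))
  →9  S^8(Z)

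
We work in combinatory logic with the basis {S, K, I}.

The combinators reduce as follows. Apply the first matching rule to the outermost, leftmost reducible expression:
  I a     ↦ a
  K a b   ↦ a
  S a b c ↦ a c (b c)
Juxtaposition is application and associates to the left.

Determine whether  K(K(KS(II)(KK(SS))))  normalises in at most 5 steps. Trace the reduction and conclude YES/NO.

Answer: YES — reaches normal form K(K(SK)) in 2 ≤ 5 steps

Derivation:
  start: K(K(KS(II)(KK(SS))))
  [1] K(K(S(KK(SS))))
  [2] K(K(SK))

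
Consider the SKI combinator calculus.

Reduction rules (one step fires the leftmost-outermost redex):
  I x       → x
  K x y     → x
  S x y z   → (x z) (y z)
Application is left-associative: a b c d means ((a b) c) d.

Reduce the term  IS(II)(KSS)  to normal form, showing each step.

Answer: normal form = SIS  (in 3 steps)

Derivation:
  start: IS(II)(KSS)
  step 1: S(II)(KSS)
  step 2: SI(KSS)
  step 3: SIS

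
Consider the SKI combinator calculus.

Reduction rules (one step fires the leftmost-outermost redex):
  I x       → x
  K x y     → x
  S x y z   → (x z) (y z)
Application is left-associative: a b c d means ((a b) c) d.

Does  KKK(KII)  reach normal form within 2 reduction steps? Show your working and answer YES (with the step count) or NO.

  start: KKK(KII)
  →1  K(KII)
  →2  KI

Answer: YES — reaches normal form KI in 2 ≤ 2 steps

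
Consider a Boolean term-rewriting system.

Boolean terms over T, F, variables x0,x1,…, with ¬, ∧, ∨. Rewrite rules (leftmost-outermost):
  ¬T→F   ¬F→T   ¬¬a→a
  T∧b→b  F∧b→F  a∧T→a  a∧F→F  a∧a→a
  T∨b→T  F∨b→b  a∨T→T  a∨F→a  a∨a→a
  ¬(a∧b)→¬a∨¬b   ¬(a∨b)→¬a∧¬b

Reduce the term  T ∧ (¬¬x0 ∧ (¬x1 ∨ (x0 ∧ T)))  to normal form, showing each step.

Answer: normal form = x0 ∧ (¬x1 ∨ x0)  (in 3 steps)

Working:
  start: T ∧ (¬¬x0 ∧ (¬x1 ∨ (x0 ∧ T)))
  [1] ¬¬x0 ∧ (¬x1 ∨ (x0 ∧ T))
  [2] x0 ∧ (¬x1 ∨ (x0 ∧ T))
  [3] x0 ∧ (¬x1 ∨ x0)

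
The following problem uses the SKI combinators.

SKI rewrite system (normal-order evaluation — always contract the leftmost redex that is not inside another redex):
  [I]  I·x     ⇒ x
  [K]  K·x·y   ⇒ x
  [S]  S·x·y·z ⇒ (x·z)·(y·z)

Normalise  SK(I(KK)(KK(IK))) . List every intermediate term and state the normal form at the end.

Answer: normal form = SKK  (in 2 steps)

Reduction:
  start: SK(I(KK)(KK(IK)))
  [1] SK(KK(KK(IK)))
  [2] SKK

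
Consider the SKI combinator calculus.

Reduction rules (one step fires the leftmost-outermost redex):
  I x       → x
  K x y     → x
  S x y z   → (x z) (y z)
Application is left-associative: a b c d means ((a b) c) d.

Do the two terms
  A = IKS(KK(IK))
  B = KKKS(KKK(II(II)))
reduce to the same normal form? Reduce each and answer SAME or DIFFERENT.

Term A:
  start: IKS(KK(IK))
  →1  KS(KK(IK))
  →2  S

Term B:
  start: KKKS(KKK(II(II)))
  →1  KS(KKK(II(II)))
  →2  S

Answer: SAME — A ⇓ S, B ⇓ S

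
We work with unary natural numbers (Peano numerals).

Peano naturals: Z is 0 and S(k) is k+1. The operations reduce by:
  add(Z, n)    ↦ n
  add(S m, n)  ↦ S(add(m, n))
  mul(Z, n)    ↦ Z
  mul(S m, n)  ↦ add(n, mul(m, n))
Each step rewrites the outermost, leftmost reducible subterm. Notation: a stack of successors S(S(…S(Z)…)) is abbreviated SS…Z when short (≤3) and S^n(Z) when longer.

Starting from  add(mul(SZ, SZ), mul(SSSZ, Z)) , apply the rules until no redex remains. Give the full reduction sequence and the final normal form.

Answer: normal form = SZ  (in 13 steps)

Working:
  start: add(mul(SZ, SZ), mul(SSSZ, Z))
  step 1: add(add(SZ, mul(Z, SZ)), mul(SSSZ, Z))
  step 2: add(S(add(Z, mul(Z, SZ))), mul(SSSZ, Z))
  step 3: S(add(add(Z, mul(Z, SZ)), mul(SSSZ, Z)))
  step 4: S(add(mul(Z, SZ), mul(SSSZ, Z)))
  step 5: S(add(Z, mul(SSSZ, Z)))
  step 6: S(mul(SSSZ, Z))
  step 7: S(add(Z, mul(SSZ, Z)))
  step 8: S(mul(SSZ, Z))
  step 9: S(add(Z, mul(SZ, Z)))
  step 10: S(mul(SZ, Z))
  step 11: S(add(Z, mul(Z, Z)))
  step 12: S(mul(Z, Z))
  step 13: SZ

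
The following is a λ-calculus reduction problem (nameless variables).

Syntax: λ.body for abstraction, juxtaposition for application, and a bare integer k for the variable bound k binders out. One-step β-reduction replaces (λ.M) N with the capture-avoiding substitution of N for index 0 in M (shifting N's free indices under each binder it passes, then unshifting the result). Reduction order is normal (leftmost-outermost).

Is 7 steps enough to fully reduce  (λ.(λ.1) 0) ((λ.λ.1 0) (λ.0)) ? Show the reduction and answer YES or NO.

  start: (λ.(λ.1) 0) ((λ.λ.1 0) (λ.0))
  →1  (λ.(λ.λ.1 0) (λ.0)) ((λ.λ.1 0) (λ.0))
  →2  (λ.λ.1 0) (λ.0)
  →3  λ.(λ.0) 0
  →4  λ.0

Answer: YES — reaches normal form λ.0 in 4 ≤ 7 steps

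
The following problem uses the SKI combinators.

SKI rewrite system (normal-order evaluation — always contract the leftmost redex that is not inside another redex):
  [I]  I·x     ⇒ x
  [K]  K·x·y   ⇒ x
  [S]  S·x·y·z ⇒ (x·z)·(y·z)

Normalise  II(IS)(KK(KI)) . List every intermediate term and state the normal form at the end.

  start: II(IS)(KK(KI))
  →1  I(IS)(KK(KI))
  →2  IS(KK(KI))
  →3  S(KK(KI))
  →4  SK

Answer: normal form = SK  (in 4 steps)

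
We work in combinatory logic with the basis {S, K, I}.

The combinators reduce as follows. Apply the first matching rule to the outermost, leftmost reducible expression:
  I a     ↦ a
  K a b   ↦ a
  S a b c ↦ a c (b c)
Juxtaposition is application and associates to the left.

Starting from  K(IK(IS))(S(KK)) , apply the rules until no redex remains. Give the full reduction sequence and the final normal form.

Answer: normal form = KS  (in 3 steps)

Reduction:
  start: K(IK(IS))(S(KK))
  →1  IK(IS)
  →2  K(IS)
  →3  KS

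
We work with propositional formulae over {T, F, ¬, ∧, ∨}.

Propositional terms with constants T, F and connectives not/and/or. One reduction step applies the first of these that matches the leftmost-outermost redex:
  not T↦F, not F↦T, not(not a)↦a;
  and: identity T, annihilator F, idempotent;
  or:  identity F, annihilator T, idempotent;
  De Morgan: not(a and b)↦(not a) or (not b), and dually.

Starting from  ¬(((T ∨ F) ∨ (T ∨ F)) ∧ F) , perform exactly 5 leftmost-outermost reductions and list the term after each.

Answer: after 5 steps: (F ∧ ¬F) ∨ ¬F

Working:
  start: ¬(((T ∨ F) ∨ (T ∨ F)) ∧ F)
  →1  ¬((T ∨ F) ∨ (T ∨ F)) ∨ ¬F
  →2  (¬(T ∨ F) ∧ ¬(T ∨ F)) ∨ ¬F
  →3  ¬(T ∨ F) ∨ ¬F
  →4  (¬T ∧ ¬F) ∨ ¬F
  →5  (F ∧ ¬F) ∨ ¬F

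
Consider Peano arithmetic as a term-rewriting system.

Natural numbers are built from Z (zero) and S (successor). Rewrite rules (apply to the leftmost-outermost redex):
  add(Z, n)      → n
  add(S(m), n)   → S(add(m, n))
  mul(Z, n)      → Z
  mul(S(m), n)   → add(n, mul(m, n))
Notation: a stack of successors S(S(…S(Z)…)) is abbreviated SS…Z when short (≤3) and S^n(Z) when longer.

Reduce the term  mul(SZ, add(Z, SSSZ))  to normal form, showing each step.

Answer: normal form = SSSZ  (in 7 steps)

Working:
  start: mul(SZ, add(Z, SSSZ))
  [1] add(add(Z, SSSZ), mul(Z, add(Z, SSSZ)))
  [2] add(SSSZ, mul(Z, add(Z, SSSZ)))
  [3] S(add(SSZ, mul(Z, add(Z, SSSZ))))
  [4] S(S(add(SZ, mul(Z, add(Z, SSSZ)))))
  [5] S(S(S(add(Z, mul(Z, add(Z, SSSZ))))))
  [6] S(S(S(mul(Z, add(Z, SSSZ)))))
  [7] SSSZ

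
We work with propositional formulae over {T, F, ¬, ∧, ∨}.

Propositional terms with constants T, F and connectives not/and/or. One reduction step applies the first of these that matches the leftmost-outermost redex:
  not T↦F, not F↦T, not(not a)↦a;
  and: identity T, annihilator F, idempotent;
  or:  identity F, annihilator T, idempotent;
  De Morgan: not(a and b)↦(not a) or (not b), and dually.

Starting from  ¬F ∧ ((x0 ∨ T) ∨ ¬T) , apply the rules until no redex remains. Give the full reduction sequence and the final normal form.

  start: ¬F ∧ ((x0 ∨ T) ∨ ¬T)
  step 1: T ∧ ((x0 ∨ T) ∨ ¬T)
  step 2: (x0 ∨ T) ∨ ¬T
  step 3: T ∨ ¬T
  step 4: T

Answer: normal form = T  (in 4 steps)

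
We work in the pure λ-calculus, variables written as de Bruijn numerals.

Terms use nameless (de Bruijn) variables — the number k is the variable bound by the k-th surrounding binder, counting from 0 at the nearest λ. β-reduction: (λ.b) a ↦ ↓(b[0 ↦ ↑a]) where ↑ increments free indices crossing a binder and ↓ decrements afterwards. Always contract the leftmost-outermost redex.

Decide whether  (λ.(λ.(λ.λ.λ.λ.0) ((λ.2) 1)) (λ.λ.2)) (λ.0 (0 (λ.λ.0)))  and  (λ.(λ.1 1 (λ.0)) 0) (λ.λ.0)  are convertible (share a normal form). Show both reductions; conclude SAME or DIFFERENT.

Answer: DIFFERENT — A ⇓ λ.λ.λ.0, B ⇓ λ.0

Reduction:
Term A:
  start: (λ.(λ.(λ.λ.λ.λ.0) ((λ.2) 1)) (λ.λ.2)) (λ.0 (0 (λ.λ.0)))
  →1  (λ.(λ.λ.λ.λ.0) ((λ.λ.0 (0 (λ.λ.0))) (λ.0 (0 (λ.λ.0))))) (λ.λ.λ.0 (0 (λ.λ.0)))
  →2  (λ.λ.λ.λ.0) ((λ.λ.0 (0 (λ.λ.0))) (λ.0 (0 (λ.λ.0))))
  →3  λ.λ.λ.0

Term B:
  start: (λ.(λ.1 1 (λ.0)) 0) (λ.λ.0)
  →1  (λ.(λ.λ.0) (λ.λ.0) (λ.0)) (λ.λ.0)
  →2  (λ.λ.0) (λ.λ.0) (λ.0)
  →3  (λ.0) (λ.0)
  →4  λ.0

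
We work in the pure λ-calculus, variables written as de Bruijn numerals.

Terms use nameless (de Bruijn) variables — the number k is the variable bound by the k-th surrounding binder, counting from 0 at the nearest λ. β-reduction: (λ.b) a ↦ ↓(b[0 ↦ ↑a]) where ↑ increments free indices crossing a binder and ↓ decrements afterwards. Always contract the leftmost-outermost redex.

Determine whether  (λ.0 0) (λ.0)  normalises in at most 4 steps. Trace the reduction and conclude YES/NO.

  start: (λ.0 0) (λ.0)
  →1  (λ.0) (λ.0)
  →2  λ.0

Answer: YES — reaches normal form λ.0 in 2 ≤ 4 steps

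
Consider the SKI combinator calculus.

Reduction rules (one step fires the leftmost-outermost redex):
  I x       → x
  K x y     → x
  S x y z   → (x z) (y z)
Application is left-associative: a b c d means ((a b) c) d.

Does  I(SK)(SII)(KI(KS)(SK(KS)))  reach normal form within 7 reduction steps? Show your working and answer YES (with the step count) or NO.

  start: I(SK)(SII)(KI(KS)(SK(KS)))
  [1] SK(SII)(KI(KS)(SK(KS)))
  [2] K(KI(KS)(SK(KS)))(SII(KI(KS)(SK(KS))))
  [3] KI(KS)(SK(KS))
  [4] I(SK(KS))
  [5] SK(KS)

Answer: YES — reaches normal form SK(KS) in 5 ≤ 7 steps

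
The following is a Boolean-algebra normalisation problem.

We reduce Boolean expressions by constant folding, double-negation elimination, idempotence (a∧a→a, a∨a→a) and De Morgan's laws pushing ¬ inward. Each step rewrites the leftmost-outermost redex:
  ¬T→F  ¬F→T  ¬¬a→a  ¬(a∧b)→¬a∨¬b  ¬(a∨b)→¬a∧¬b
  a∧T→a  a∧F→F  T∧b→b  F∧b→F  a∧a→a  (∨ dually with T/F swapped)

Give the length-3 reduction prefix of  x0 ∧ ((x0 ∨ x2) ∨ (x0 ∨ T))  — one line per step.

  start: x0 ∧ ((x0 ∨ x2) ∨ (x0 ∨ T))
  step 1: x0 ∧ ((x0 ∨ x2) ∨ T)
  step 2: x0 ∧ T
  step 3: x0

Answer: after 3 steps: x0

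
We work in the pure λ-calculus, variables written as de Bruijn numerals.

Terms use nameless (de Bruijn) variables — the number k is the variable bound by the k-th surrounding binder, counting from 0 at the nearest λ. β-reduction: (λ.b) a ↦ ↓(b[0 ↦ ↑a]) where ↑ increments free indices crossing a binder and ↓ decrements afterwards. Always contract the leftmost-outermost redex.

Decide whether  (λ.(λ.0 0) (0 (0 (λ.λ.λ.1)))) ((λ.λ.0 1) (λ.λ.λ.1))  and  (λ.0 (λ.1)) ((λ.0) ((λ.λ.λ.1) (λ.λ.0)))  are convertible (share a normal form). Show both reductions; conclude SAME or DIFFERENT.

Term A:
  start: (λ.(λ.0 0) (0 (0 (λ.λ.λ.1)))) ((λ.λ.0 1) (λ.λ.λ.1))
  step 1: (λ.0 0) ((λ.λ.0 1) (λ.λ.λ.1) ((λ.λ.0 1) (λ.λ.λ.1) (λ.λ.λ.1)))
  step 2: (λ.λ.0 1) (λ.λ.λ.1) ((λ.λ.0 1) (λ.λ.λ.1) (λ.λ.λ.1)) ((λ.λ.0 1) (λ.λ.λ.1) ((λ.λ.0 1) (λ.λ.λ.1) (λ.λ.λ.1)))
  step 3: (λ.0 (λ.λ.λ.1)) ((λ.λ.0 1) (λ.λ.λ.1) (λ.λ.λ.1)) ((λ.λ.0 1) (λ.λ.λ.1) ((λ.λ.0 1) (λ.λ.λ.1) (λ.λ.λ.1)))
  step 4: (λ.λ.0 1) (λ.λ.λ.1) (λ.λ.λ.1) (λ.λ.λ.1) ((λ.λ.0 1) (λ.λ.λ.1) ((λ.λ.0 1) (λ.λ.λ.1) (λ.λ.λ.1)))
  step 5: (λ.0 (λ.λ.λ.1)) (λ.λ.λ.1) (λ.λ.λ.1) ((λ.λ.0 1) (λ.λ.λ.1) ((λ.λ.0 1) (λ.λ.λ.1) (λ.λ.λ.1)))
  step 6: (λ.λ.λ.1) (λ.λ.λ.1) (λ.λ.λ.1) ((λ.λ.0 1) (λ.λ.λ.1) ((λ.λ.0 1) (λ.λ.λ.1) (λ.λ.λ.1)))
  step 7: (λ.λ.1) (λ.λ.λ.1) ((λ.λ.0 1) (λ.λ.λ.1) ((λ.λ.0 1) (λ.λ.λ.1) (λ.λ.λ.1)))
  step 8: (λ.λ.λ.λ.1) ((λ.λ.0 1) (λ.λ.λ.1) ((λ.λ.0 1) (λ.λ.λ.1) (λ.λ.λ.1)))
  step 9: λ.λ.λ.1

Term B:
  start: (λ.0 (λ.1)) ((λ.0) ((λ.λ.λ.1) (λ.λ.0)))
  step 1: (λ.0) ((λ.λ.λ.1) (λ.λ.0)) (λ.(λ.0) ((λ.λ.λ.1) (λ.λ.0)))
  step 2: (λ.λ.λ.1) (λ.λ.0) (λ.(λ.0) ((λ.λ.λ.1) (λ.λ.0)))
  step 3: (λ.λ.1) (λ.(λ.0) ((λ.λ.λ.1) (λ.λ.0)))
  step 4: λ.λ.(λ.0) ((λ.λ.λ.1) (λ.λ.0))
  step 5: λ.λ.(λ.λ.λ.1) (λ.λ.0)
  step 6: λ.λ.λ.λ.1

Answer: DIFFERENT — A ⇓ λ.λ.λ.1, B ⇓ λ.λ.λ.λ.1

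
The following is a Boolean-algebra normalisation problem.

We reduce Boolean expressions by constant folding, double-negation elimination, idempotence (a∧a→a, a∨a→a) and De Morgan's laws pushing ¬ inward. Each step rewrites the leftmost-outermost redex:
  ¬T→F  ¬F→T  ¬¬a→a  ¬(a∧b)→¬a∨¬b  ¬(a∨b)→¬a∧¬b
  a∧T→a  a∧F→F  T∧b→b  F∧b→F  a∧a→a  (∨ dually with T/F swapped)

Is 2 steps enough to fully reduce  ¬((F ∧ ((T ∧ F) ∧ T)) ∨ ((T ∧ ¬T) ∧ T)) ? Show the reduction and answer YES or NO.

  start: ¬((F ∧ ((T ∧ F) ∧ T)) ∨ ((T ∧ ¬T) ∧ T))
  step 1: ¬(F ∧ ((T ∧ F) ∧ T)) ∧ ¬((T ∧ ¬T) ∧ T)
  step 2: (¬F ∨ ¬((T ∧ F) ∧ T)) ∧ ¬((T ∧ ¬T) ∧ T)

Answer: NO — after 2 steps the term is (¬F ∨ ¬((T ∧ F) ∧ T)) ∧ ¬((T ∧ ¬T) ∧ T), not yet normal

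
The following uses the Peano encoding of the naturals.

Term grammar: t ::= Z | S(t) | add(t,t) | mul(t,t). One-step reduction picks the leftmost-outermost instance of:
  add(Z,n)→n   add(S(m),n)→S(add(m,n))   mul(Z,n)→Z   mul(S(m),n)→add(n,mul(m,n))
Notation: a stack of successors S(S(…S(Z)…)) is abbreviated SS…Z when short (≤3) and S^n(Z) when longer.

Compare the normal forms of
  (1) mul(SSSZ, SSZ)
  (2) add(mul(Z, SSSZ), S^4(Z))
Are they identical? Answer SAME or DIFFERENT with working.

Term A:
  start: mul(SSSZ, SSZ)
  step 1: add(SSZ, mul(SSZ, SSZ))
  step 2: S(add(SZ, mul(SSZ, SSZ)))
  step 3: S(S(add(Z, mul(SSZ, SSZ))))
  step 4: S(S(mul(SSZ, SSZ)))
  step 5: S(S(add(SSZ, mul(SZ, SSZ))))
  step 6: S(S(S(add(SZ, mul(SZ, SSZ)))))
  step 7: S(S(S(S(add(Z, mul(SZ, SSZ))))))
  step 8: S(S(S(S(mul(SZ, SSZ)))))
  step 9: S(S(S(S(add(SSZ, mul(Z, SSZ))))))
  step 10: S(S(S(S(S(add(SZ, mul(Z, SSZ)))))))
  step 11: S(S(S(S(S(S(add(Z, mul(Z, SSZ))))))))
  step 12: S(S(S(S(S(S(mul(Z, SSZ)))))))
  step 13: S^6(Z)

Term B:
  start: add(mul(Z, SSSZ), S^4(Z))
  step 1: add(Z, S^4(Z))
  step 2: S^4(Z)

Answer: DIFFERENT — A ⇓ S^6(Z), B ⇓ S^4(Z)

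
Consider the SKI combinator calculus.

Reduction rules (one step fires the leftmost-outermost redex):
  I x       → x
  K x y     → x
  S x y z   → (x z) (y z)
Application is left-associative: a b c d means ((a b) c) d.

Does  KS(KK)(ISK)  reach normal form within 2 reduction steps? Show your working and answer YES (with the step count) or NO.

Answer: YES — reaches normal form S(SK) in 2 ≤ 2 steps

Reduction:
  start: KS(KK)(ISK)
  [1] S(ISK)
  [2] S(SK)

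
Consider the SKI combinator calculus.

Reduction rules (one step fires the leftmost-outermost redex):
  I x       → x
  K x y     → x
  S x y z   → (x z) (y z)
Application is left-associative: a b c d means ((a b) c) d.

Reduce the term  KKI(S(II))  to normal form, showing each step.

  start: KKI(S(II))
  →1  K(S(II))
  →2  K(SI)

Answer: normal form = K(SI)  (in 2 steps)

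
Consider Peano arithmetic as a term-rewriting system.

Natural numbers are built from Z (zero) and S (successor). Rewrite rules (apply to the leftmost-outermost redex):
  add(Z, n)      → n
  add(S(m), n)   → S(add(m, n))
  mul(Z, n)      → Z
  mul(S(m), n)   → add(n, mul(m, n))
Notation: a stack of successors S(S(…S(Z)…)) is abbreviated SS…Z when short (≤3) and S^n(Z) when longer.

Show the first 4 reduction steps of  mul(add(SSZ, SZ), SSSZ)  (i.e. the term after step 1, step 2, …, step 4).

  start: mul(add(SSZ, SZ), SSSZ)
  [1] mul(S(add(SZ, SZ)), SSSZ)
  [2] add(SSSZ, mul(add(SZ, SZ), SSSZ))
  [3] S(add(SSZ, mul(add(SZ, SZ), SSSZ)))
  [4] S(S(add(SZ, mul(add(SZ, SZ), SSSZ))))

Answer: after 4 steps: S(S(add(SZ, mul(add(SZ, SZ), SSSZ))))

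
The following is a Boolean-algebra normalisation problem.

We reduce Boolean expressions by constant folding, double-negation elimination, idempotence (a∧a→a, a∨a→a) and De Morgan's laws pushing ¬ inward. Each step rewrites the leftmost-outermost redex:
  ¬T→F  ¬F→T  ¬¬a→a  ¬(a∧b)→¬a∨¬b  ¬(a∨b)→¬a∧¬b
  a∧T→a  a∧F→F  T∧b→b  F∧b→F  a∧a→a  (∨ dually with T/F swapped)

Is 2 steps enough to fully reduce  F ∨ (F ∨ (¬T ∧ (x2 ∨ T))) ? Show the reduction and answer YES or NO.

Answer: NO — after 2 steps the term is ¬T ∧ (x2 ∨ T), not yet normal

Reduction:
  start: F ∨ (F ∨ (¬T ∧ (x2 ∨ T)))
  →1  F ∨ (¬T ∧ (x2 ∨ T))
  →2  ¬T ∧ (x2 ∨ T)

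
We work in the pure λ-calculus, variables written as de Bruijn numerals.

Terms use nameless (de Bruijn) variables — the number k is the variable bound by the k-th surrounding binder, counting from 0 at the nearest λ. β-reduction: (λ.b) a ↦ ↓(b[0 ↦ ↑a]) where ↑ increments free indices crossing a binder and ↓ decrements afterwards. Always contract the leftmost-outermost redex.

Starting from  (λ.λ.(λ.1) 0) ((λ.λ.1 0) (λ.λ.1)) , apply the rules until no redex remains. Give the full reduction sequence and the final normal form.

  start: (λ.λ.(λ.1) 0) ((λ.λ.1 0) (λ.λ.1))
  [1] λ.(λ.1) 0
  [2] λ.0

Answer: normal form = λ.0  (in 2 steps)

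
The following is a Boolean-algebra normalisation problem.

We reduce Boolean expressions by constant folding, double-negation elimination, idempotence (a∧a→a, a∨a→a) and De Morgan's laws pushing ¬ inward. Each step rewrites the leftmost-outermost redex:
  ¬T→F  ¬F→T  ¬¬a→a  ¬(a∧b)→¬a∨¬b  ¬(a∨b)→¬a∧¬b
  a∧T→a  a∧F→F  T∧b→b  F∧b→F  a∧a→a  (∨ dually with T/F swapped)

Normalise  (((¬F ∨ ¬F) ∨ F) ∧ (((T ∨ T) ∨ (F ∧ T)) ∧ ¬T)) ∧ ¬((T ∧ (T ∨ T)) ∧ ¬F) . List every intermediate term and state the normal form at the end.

Answer: normal form = F  (in 9 steps)

Derivation:
  start: (((¬F ∨ ¬F) ∨ F) ∧ (((T ∨ T) ∨ (F ∧ T)) ∧ ¬T)) ∧ ¬((T ∧ (T ∨ T)) ∧ ¬F)
  [1] ((¬F ∨ ¬F) ∧ (((T ∨ T) ∨ (F ∧ T)) ∧ ¬T)) ∧ ¬((T ∧ (T ∨ T)) ∧ ¬F)
  [2] (¬F ∧ (((T ∨ T) ∨ (F ∧ T)) ∧ ¬T)) ∧ ¬((T ∧ (T ∨ T)) ∧ ¬F)
  [3] (T ∧ (((T ∨ T) ∨ (F ∧ T)) ∧ ¬T)) ∧ ¬((T ∧ (T ∨ T)) ∧ ¬F)
  [4] (((T ∨ T) ∨ (F ∧ T)) ∧ ¬T) ∧ ¬((T ∧ (T ∨ T)) ∧ ¬F)
  [5] ((T ∨ (F ∧ T)) ∧ ¬T) ∧ ¬((T ∧ (T ∨ T)) ∧ ¬F)
  [6] (T ∧ ¬T) ∧ ¬((T ∧ (T ∨ T)) ∧ ¬F)
  [7] ¬T ∧ ¬((T ∧ (T ∨ T)) ∧ ¬F)
  [8] F ∧ ¬((T ∧ (T ∨ T)) ∧ ¬F)
  [9] F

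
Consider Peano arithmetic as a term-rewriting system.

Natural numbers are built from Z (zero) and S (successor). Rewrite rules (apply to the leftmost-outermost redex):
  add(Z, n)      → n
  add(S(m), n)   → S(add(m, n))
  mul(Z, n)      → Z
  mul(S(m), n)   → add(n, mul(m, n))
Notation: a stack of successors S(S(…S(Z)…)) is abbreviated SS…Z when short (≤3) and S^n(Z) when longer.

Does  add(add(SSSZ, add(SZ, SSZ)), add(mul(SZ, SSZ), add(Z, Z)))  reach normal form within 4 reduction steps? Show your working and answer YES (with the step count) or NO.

Answer: NO — after 4 steps the term is S(S(add(add(SZ, add(SZ, SSZ)), add(mul(SZ, SSZ), add(Z, Z))))), not yet normal

Derivation:
  start: add(add(SSSZ, add(SZ, SSZ)), add(mul(SZ, SSZ), add(Z, Z)))
  →1  add(S(add(SSZ, add(SZ, SSZ))), add(mul(SZ, SSZ), add(Z, Z)))
  →2  S(add(add(SSZ, add(SZ, SSZ)), add(mul(SZ, SSZ), add(Z, Z))))
  →3  S(add(S(add(SZ, add(SZ, SSZ))), add(mul(SZ, SSZ), add(Z, Z))))
  →4  S(S(add(add(SZ, add(SZ, SSZ)), add(mul(SZ, SSZ), add(Z, Z)))))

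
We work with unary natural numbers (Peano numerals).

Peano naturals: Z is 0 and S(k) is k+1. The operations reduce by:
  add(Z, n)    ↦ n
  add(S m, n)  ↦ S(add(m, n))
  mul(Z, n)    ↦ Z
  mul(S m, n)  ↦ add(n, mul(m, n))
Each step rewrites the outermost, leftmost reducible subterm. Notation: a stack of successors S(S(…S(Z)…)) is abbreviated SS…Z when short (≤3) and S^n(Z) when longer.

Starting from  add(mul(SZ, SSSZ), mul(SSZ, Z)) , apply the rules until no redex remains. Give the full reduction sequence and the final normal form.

Answer: normal form = SSSZ  (in 15 steps)

Derivation:
  start: add(mul(SZ, SSSZ), mul(SSZ, Z))
  →1  add(add(SSSZ, mul(Z, SSSZ)), mul(SSZ, Z))
  →2  add(S(add(SSZ, mul(Z, SSSZ))), mul(SSZ, Z))
  →3  S(add(add(SSZ, mul(Z, SSSZ)), mul(SSZ, Z)))
  →4  S(add(S(add(SZ, mul(Z, SSSZ))), mul(SSZ, Z)))
  →5  S(S(add(add(SZ, mul(Z, SSSZ)), mul(SSZ, Z))))
  →6  S(S(add(S(add(Z, mul(Z, SSSZ))), mul(SSZ, Z))))
  →7  S(S(S(add(add(Z, mul(Z, SSSZ)), mul(SSZ, Z)))))
  →8  S(S(S(add(mul(Z, SSSZ), mul(SSZ, Z)))))
  →9  S(S(S(add(Z, mul(SSZ, Z)))))
  →10  S(S(S(mul(SSZ, Z))))
  →11  S(S(S(add(Z, mul(SZ, Z)))))
  →12  S(S(S(mul(SZ, Z))))
  →13  S(S(S(add(Z, mul(Z, Z)))))
  →14  S(S(S(mul(Z, Z))))
  →15  SSSZ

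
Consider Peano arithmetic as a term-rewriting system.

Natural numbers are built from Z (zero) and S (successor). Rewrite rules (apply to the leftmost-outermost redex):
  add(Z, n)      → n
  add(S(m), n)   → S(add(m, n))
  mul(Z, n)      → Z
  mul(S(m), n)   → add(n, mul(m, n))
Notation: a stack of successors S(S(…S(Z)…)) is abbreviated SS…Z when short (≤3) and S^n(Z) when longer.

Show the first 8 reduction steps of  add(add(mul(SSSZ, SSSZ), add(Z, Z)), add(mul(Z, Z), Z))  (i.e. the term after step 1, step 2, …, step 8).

  start: add(add(mul(SSSZ, SSSZ), add(Z, Z)), add(mul(Z, Z), Z))
  [1] add(add(add(SSSZ, mul(SSZ, SSSZ)), add(Z, Z)), add(mul(Z, Z), Z))
  [2] add(add(S(add(SSZ, mul(SSZ, SSSZ))), add(Z, Z)), add(mul(Z, Z), Z))
  [3] add(S(add(add(SSZ, mul(SSZ, SSSZ)), add(Z, Z))), add(mul(Z, Z), Z))
  [4] S(add(add(add(SSZ, mul(SSZ, SSSZ)), add(Z, Z)), add(mul(Z, Z), Z)))
  [5] S(add(add(S(add(SZ, mul(SSZ, SSSZ))), add(Z, Z)), add(mul(Z, Z), Z)))
  [6] S(add(S(add(add(SZ, mul(SSZ, SSSZ)), add(Z, Z))), add(mul(Z, Z), Z)))
  [7] S(S(add(add(add(SZ, mul(SSZ, SSSZ)), add(Z, Z)), add(mul(Z, Z), Z))))
  [8] S(S(add(add(S(add(Z, mul(SSZ, SSSZ))), add(Z, Z)), add(mul(Z, Z), Z))))

Answer: after 8 steps: S(S(add(add(S(add(Z, mul(SSZ, SSSZ))), add(Z, Z)), add(mul(Z, Z), Z))))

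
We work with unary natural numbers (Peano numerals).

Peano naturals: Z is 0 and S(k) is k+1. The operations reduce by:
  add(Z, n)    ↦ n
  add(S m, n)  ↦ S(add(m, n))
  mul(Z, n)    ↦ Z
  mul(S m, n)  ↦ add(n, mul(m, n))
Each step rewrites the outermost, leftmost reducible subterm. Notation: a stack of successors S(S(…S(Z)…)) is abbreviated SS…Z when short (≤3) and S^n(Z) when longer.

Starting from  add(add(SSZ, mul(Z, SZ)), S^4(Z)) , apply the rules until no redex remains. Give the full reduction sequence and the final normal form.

  start: add(add(SSZ, mul(Z, SZ)), S^4(Z))
  →1  add(S(add(SZ, mul(Z, SZ))), S^4(Z))
  →2  S(add(add(SZ, mul(Z, SZ)), S^4(Z)))
  →3  S(add(S(add(Z, mul(Z, SZ))), S^4(Z)))
  →4  S(S(add(add(Z, mul(Z, SZ)), S^4(Z))))
  →5  S(S(add(mul(Z, SZ), S^4(Z))))
  →6  S(S(add(Z, S^4(Z))))
  →7  S^6(Z)

Answer: normal form = S^6(Z)  (in 7 steps)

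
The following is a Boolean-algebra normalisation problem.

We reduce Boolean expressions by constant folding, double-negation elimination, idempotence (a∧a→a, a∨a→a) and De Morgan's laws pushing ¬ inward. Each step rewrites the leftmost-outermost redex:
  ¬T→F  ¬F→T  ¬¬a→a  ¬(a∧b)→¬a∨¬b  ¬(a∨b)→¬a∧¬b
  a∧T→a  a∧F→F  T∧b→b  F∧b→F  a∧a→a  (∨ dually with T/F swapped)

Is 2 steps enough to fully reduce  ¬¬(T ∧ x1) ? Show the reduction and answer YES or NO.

  start: ¬¬(T ∧ x1)
  step 1: T ∧ x1
  step 2: x1

Answer: YES — reaches normal form x1 in 2 ≤ 2 steps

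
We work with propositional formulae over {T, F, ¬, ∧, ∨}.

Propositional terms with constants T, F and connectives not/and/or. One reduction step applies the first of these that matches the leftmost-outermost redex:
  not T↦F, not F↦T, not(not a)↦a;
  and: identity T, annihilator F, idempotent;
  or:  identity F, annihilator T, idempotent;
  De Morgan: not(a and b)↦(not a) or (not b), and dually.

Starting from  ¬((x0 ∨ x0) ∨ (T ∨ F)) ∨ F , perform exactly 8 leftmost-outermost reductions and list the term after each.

  start: ¬((x0 ∨ x0) ∨ (T ∨ F)) ∨ F
  [1] ¬((x0 ∨ x0) ∨ (T ∨ F))
  [2] ¬(x0 ∨ x0) ∧ ¬(T ∨ F)
  [3] (¬x0 ∧ ¬x0) ∧ ¬(T ∨ F)
  [4] ¬x0 ∧ ¬(T ∨ F)
  [5] ¬x0 ∧ (¬T ∧ ¬F)
  [6] ¬x0 ∧ (F ∧ ¬F)
  [7] ¬x0 ∧ F
  [8] F

Answer: after 8 steps: F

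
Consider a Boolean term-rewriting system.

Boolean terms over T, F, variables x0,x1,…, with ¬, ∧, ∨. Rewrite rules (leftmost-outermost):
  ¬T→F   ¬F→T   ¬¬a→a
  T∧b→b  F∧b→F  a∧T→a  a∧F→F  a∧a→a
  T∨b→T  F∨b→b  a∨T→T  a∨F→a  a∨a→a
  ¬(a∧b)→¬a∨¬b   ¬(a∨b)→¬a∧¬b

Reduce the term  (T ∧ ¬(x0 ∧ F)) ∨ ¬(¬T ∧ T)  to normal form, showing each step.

Answer: normal form = T  (in 5 steps)

Working:
  start: (T ∧ ¬(x0 ∧ F)) ∨ ¬(¬T ∧ T)
  [1] ¬(x0 ∧ F) ∨ ¬(¬T ∧ T)
  [2] (¬x0 ∨ ¬F) ∨ ¬(¬T ∧ T)
  [3] (¬x0 ∨ T) ∨ ¬(¬T ∧ T)
  [4] T ∨ ¬(¬T ∧ T)
  [5] T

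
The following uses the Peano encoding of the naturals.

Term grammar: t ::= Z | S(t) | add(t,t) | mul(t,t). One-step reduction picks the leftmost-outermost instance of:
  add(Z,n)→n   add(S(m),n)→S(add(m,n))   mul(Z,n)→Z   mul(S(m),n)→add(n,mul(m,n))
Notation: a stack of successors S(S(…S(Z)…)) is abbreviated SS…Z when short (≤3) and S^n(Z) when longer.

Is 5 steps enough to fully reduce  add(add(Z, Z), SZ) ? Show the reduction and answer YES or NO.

Answer: YES — reaches normal form SZ in 2 ≤ 5 steps

Reduction:
  start: add(add(Z, Z), SZ)
  step 1: add(Z, SZ)
  step 2: SZ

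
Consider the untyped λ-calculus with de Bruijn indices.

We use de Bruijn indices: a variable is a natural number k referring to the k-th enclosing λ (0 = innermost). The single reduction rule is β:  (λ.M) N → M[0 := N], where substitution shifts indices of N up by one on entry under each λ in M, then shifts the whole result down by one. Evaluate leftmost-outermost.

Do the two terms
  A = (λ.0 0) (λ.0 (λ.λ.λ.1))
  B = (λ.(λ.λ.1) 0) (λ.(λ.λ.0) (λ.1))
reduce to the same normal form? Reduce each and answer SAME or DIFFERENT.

Answer: DIFFERENT — A ⇓ λ.λ.1, B ⇓ λ.λ.λ.0

Derivation:
Term A:
  start: (λ.0 0) (λ.0 (λ.λ.λ.1))
  step 1: (λ.0 (λ.λ.λ.1)) (λ.0 (λ.λ.λ.1))
  step 2: (λ.0 (λ.λ.λ.1)) (λ.λ.λ.1)
  step 3: (λ.λ.λ.1) (λ.λ.λ.1)
  step 4: λ.λ.1

Term B:
  start: (λ.(λ.λ.1) 0) (λ.(λ.λ.0) (λ.1))
  step 1: (λ.λ.1) (λ.(λ.λ.0) (λ.1))
  step 2: λ.λ.(λ.λ.0) (λ.1)
  step 3: λ.λ.λ.0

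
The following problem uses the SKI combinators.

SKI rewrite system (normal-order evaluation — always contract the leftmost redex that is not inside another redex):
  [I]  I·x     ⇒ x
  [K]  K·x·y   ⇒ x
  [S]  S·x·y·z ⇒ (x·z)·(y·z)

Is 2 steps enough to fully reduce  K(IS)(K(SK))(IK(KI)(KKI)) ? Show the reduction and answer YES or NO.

Answer: NO — after 2 steps the term is S(IK(KI)(KKI)), not yet normal

Derivation:
  start: K(IS)(K(SK))(IK(KI)(KKI))
  →1  IS(IK(KI)(KKI))
  →2  S(IK(KI)(KKI))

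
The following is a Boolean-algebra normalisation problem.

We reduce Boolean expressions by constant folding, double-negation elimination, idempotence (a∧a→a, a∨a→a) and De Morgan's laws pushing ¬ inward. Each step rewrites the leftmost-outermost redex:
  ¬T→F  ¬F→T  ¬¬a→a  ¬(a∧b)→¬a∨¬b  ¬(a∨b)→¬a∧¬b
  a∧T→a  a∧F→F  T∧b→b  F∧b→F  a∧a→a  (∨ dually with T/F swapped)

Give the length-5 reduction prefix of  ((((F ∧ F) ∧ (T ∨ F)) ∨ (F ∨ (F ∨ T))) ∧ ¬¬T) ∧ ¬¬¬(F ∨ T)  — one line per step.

Answer: after 5 steps: (T ∧ ¬¬T) ∧ ¬¬¬(F ∨ T)

Derivation:
  start: ((((F ∧ F) ∧ (T ∨ F)) ∨ (F ∨ (F ∨ T))) ∧ ¬¬T) ∧ ¬¬¬(F ∨ T)
  step 1: (((F ∧ (T ∨ F)) ∨ (F ∨ (F ∨ T))) ∧ ¬¬T) ∧ ¬¬¬(F ∨ T)
  step 2: ((F ∨ (F ∨ (F ∨ T))) ∧ ¬¬T) ∧ ¬¬¬(F ∨ T)
  step 3: ((F ∨ (F ∨ T)) ∧ ¬¬T) ∧ ¬¬¬(F ∨ T)
  step 4: ((F ∨ T) ∧ ¬¬T) ∧ ¬¬¬(F ∨ T)
  step 5: (T ∧ ¬¬T) ∧ ¬¬¬(F ∨ T)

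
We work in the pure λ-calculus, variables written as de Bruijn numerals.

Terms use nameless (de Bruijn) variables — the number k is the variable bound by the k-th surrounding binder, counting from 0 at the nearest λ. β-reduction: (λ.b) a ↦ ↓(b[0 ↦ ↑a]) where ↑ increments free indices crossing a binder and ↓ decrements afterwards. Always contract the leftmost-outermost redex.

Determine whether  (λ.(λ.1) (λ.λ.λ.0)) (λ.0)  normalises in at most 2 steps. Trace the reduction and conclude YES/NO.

Answer: YES — reaches normal form λ.0 in 2 ≤ 2 steps

Working:
  start: (λ.(λ.1) (λ.λ.λ.0)) (λ.0)
  →1  (λ.λ.0) (λ.λ.λ.0)
  →2  λ.0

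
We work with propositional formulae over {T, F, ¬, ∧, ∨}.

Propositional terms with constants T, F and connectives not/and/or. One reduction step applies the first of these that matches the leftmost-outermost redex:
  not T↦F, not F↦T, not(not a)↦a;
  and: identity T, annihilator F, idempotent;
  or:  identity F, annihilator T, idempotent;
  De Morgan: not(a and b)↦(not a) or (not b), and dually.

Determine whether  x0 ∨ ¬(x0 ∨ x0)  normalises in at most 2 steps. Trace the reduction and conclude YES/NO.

Answer: YES — reaches normal form x0 ∨ ¬x0 in 2 ≤ 2 steps

Reduction:
  start: x0 ∨ ¬(x0 ∨ x0)
  →1  x0 ∨ (¬x0 ∧ ¬x0)
  →2  x0 ∨ ¬x0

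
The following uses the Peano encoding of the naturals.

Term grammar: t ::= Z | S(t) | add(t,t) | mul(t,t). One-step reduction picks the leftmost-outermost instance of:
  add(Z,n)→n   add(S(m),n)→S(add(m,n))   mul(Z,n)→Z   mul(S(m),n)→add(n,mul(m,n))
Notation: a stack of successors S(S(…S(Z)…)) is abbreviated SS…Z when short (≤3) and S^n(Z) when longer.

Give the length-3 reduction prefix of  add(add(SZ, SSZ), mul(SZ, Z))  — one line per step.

  start: add(add(SZ, SSZ), mul(SZ, Z))
  step 1: add(S(add(Z, SSZ)), mul(SZ, Z))
  step 2: S(add(add(Z, SSZ), mul(SZ, Z)))
  step 3: S(add(SSZ, mul(SZ, Z)))

Answer: after 3 steps: S(add(SSZ, mul(SZ, Z)))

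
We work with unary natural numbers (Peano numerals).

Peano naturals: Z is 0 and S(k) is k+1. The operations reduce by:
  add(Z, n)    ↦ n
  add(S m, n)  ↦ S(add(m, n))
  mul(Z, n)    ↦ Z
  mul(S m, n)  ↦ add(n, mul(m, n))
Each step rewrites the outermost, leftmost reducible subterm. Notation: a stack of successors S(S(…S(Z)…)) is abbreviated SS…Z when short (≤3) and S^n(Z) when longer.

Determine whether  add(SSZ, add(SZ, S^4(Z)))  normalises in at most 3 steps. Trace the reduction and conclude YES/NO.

  start: add(SSZ, add(SZ, S^4(Z)))
  step 1: S(add(SZ, add(SZ, S^4(Z))))
  step 2: S(S(add(Z, add(SZ, S^4(Z)))))
  step 3: S(S(add(SZ, S^4(Z))))

Answer: NO — after 3 steps the term is S(S(add(SZ, S^4(Z)))), not yet normal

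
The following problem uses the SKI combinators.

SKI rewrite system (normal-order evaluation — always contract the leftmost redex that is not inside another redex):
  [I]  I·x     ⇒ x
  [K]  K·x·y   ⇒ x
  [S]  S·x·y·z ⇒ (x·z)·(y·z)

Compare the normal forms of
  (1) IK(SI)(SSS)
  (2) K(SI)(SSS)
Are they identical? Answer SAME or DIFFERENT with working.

Term A:
  start: IK(SI)(SSS)
  →1  K(SI)(SSS)
  →2  SI

Term B:
  start: K(SI)(SSS)
  →1  SI

Answer: SAME — A ⇓ SI, B ⇓ SI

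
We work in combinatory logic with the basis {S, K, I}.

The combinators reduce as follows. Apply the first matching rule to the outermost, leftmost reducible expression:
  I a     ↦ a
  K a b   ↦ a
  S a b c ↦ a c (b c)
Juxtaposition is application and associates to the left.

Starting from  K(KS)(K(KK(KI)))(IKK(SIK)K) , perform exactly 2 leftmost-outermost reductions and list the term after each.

  start: K(KS)(K(KK(KI)))(IKK(SIK)K)
  →1  KS(IKK(SIK)K)
  →2  S

Answer: after 2 steps: S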